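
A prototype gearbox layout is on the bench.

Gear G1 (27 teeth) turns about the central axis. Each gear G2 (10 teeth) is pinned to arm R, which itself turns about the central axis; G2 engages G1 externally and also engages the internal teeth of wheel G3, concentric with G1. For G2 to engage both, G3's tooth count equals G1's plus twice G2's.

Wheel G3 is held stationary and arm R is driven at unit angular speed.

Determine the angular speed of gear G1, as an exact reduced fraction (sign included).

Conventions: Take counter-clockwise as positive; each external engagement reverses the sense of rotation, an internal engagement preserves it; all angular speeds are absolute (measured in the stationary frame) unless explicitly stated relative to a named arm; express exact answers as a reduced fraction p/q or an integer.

class = planetary set [G3 = 27+2·10 = 47; Willis about the carrier]
ring teeth: 27 + 2·10 = 47
27(ω_sun−ω_arm) = −47(ω_ring−ω_arm),  ω_ring = 0, ω_arm = 1
ω_sun = 1 − (47/27)(0−1) = 74/27
exact speed ratio = 74/27

74/27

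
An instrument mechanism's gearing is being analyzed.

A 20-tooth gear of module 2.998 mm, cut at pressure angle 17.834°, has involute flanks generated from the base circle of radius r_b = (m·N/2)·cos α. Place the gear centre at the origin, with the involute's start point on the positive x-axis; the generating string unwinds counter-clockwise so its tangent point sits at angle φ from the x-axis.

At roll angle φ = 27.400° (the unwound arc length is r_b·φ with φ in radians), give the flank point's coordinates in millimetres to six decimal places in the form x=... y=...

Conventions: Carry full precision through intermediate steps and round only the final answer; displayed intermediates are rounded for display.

class = single-mesh tooth geometry [base-circle involute, m = 2.998, 20T]
pitch radius r_p = m·N/2 = 2.998·20/2 = 29.980000
base radius r_b = r_p·cos α = 29.980000·cos 17.834° = 28.539396
roll angle φ = 27.400° = 0.47822022 rad
x = r_b·(cos φ + φ·sin φ) = 31.618575
y = r_b·(sin φ − φ·cos φ) = 1.016816

x=31.618575 y=1.016816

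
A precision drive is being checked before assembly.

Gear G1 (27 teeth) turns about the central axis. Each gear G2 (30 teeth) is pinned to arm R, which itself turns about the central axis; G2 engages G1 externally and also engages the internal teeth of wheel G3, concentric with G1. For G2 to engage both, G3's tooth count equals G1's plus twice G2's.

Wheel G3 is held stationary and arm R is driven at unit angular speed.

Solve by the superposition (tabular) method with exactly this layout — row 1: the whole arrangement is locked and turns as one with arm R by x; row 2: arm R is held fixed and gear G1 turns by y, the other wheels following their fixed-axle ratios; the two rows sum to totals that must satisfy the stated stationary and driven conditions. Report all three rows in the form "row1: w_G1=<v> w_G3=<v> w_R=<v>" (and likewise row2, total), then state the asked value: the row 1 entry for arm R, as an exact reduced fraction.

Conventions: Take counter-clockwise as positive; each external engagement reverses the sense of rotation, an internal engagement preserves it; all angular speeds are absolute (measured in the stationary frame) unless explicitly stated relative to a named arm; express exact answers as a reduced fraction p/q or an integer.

row1: w_G1=1 w_G3=1 w_R=1
row2: w_G1=29/9 w_G3=-1 w_R=0
total: w_G1=38/9 w_G3=0 w_R=1
asked value: 1

planetary set (27T centre, 30T on arm, 87T internal) — Willis relation
superposition row 1 [locked train]: every member turns x
row 2: sun turns y, ring = −(27/87)·y, arm 0
boundary: total ω_ring = x − (27/87)·y = 0 and total ω_arm = x = 1  ⇒  y = 29/9, x = 1
row 2 ring = −(27/87)·29/9 = -1
totals (row 1 + row 2): sun 1 + 29/9 = 38/9, ring 1 + (-1) = 0, arm 1 + 0 = 1
asked cell (row1, arm) = 1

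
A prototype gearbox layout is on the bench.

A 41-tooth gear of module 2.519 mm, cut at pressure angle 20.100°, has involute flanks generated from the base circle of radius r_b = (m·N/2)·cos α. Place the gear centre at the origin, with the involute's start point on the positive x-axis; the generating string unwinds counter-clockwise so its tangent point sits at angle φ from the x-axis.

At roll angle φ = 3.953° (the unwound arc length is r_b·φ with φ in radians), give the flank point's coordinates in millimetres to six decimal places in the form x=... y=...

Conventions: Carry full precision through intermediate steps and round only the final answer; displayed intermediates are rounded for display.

single-mesh involute tooth geometry (41T wheel at module 2.519)
pitch radius r_p = m·N/2 = 2.519·41/2 = 51.639500
base radius r_b = r_p·cos α = 51.639500·cos 20.100° = 48.494358
roll angle φ = 3.953° = 0.06899287 rad
x = r_b·(cos φ + φ·sin φ) = 48.609637
y = r_b·(sin φ − φ·cos φ) = 0.005306

x=48.609637 y=0.005306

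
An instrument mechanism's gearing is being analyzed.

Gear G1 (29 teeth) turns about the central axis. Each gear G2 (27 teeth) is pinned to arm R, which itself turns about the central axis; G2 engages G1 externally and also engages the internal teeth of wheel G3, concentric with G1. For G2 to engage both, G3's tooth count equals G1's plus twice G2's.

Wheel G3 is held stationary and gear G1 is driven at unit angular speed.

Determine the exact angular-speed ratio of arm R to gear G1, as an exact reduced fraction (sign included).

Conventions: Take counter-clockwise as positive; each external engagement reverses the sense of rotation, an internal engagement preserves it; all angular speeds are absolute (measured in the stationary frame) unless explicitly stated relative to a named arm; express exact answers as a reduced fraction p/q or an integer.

29/112

planetary set (29T centre, 27T on arm, 83T internal) — Willis relation
ring teeth: 29 + 2·27 = 83
29(ω_sun−ω_arm) = −83(ω_ring−ω_arm),  ω_ring = 0, ω_sun = 1
29(1−ω_arm) = −83(0−ω_arm)  ⇒  112·ω_arm = 29  ⇒  ω_arm = 29/112
ω_out/ω_in = 29/112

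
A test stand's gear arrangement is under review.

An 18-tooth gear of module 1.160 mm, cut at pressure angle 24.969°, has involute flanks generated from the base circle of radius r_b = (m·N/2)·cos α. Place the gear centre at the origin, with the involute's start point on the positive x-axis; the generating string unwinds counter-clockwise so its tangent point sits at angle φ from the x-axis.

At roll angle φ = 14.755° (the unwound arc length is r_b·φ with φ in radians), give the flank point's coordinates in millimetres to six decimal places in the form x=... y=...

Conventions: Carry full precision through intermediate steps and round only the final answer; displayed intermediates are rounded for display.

class = single-mesh tooth geometry [base-circle involute, m = 1.160, 18T]
pitch radius r_p = m·N/2 = 1.160·18/2 = 10.440000
base radius r_b = r_p·cos α = 10.440000·cos 24.969° = 9.464239
roll angle φ = 14.755° = 0.25752333 rad
x = r_b·(cos φ + φ·sin φ) = 9.772881
y = r_b·(sin φ − φ·cos φ) = 0.053522

x=9.772881 y=0.053522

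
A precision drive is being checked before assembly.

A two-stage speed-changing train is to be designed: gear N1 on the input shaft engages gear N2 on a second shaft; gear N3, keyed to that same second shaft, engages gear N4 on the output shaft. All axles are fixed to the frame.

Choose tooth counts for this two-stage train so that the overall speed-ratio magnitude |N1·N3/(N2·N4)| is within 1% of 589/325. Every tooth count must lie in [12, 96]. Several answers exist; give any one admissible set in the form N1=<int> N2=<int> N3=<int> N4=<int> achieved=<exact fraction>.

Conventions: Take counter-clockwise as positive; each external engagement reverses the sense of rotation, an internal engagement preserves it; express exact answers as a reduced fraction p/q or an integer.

design class (target 589/325): fixed-axis compound train
target = 589/325 in lowest terms: an exact hit needs N1·N3 = k·589 and N2·N4 = k·325 for one integer k, every count in [12, 96]; additionally prefer no 1:1 stage (N1 ≠ N2, N3 ≠ N4)
k = 1: N1·N3 = 589 = 19·31, N2·N4 = 325 = 13·25
achieved = 19·31/(13·25) = 589/325; |achieved − target| = 0 ≤ 589/32500 ✓

N1=19 N2=13 N3=31 N4=25 achieved=589/325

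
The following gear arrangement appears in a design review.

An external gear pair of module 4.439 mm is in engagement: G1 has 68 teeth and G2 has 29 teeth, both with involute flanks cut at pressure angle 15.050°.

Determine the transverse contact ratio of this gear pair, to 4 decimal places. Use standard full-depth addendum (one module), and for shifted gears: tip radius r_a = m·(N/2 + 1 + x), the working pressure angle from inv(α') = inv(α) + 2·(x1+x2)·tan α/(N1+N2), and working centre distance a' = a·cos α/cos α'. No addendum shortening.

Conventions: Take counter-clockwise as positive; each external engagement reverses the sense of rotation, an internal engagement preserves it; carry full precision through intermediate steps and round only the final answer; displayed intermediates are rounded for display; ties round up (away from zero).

2.0353

topology: single-mesh involute geometry — m = 4.439, 68T/29T pair
base radii: r_b1 = 145.749177, r_b2 = 62.157737
tip radii: r_a1 = 155.365000, r_a2 = 68.804500
no profile shift: α' = α, a' = a
action lengths: √(r_a1²−r_b1²) = 53.809484, √(r_a2²−r_b2²) = 29.503812
base pitch p_b = π·m·cos α = 13.467192
CR = (53.809484 + 29.503812 − 215.291500·sin 15.05000°)/13.467192 = 2.035339
contact ratio ≈ 2.0353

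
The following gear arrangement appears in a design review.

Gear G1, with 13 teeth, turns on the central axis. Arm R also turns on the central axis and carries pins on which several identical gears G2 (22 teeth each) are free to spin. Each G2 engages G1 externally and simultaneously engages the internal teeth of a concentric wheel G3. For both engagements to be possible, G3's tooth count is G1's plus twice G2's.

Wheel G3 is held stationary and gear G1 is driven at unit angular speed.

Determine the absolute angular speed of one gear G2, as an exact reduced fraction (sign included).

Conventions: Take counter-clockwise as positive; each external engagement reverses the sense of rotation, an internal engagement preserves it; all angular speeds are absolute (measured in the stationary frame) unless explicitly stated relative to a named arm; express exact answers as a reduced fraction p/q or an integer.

class = planetary set [G3 = 13+2·22 = 57; Willis about the carrier]
ring teeth: 13 + 2·22 = 57
13(ω_sun−ω_arm) = −57(ω_ring−ω_arm),  ω_ring = 0, ω_sun = 1
13(1−ω_arm) = −57(0−ω_arm)  ⇒  70·ω_arm = 13  ⇒  ω_arm = 13/70
sun–planet mesh: 13·(1−13/70) = −22·(ω_p−ω_arm)  ⇒  ω_p−ω_arm = -741/1540
ω_p = 13/70 − 741/1540 = -13/44
exact speed ratio = -13/44

-13/44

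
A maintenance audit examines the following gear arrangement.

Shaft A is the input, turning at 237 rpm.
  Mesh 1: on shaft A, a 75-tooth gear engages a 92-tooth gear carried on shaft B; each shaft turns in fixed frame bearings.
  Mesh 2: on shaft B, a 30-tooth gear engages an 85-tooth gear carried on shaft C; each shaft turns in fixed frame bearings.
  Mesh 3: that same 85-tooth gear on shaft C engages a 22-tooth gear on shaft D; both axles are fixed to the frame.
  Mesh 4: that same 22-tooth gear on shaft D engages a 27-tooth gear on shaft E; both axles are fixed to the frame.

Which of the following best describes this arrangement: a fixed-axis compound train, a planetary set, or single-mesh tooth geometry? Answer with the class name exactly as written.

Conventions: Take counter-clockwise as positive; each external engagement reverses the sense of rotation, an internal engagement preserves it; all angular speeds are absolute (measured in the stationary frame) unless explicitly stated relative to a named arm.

fixed-axis compound train

class = fixed-axis compound train [4 meshes; 4 ratios multiply, 4 sense flips]
classification: fixed-axis compound train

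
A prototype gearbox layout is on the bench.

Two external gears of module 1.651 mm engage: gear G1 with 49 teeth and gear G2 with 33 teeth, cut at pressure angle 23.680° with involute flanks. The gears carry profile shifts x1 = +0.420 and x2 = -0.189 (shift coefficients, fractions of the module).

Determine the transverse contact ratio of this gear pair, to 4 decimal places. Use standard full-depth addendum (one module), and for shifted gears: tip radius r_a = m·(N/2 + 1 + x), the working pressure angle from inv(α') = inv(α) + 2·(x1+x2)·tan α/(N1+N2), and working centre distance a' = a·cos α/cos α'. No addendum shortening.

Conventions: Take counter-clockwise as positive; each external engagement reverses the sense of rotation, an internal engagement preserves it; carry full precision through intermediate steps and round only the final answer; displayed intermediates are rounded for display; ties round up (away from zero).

topology: single-mesh involute geometry — m = 1.651, 49T/33T pair
base radii: r_b1 = 37.043767, r_b2 = 24.947843
tip radii: r_a1 = 42.793920, r_a2 = 28.580461
inv(α') = inv(23.680°) + 2·(+0.420-0.189)·tan α/(49+33) = 0.02772995  ⇒  α' = 24.39169°
a' = a·cos α / cos α' = 67.6910·cos 23.680°/cos 24.39169° = 68.067031
action lengths: √(r_a1²−r_b1²) = 21.426127, √(r_a2²−r_b2²) = 13.944457
base pitch p_b = π·m·cos α = 4.750058
CR = (21.426127 + 13.944457 − 68.067031·sin 24.39169°)/4.750058 = 1.528567
contact ratio ≈ 1.5286

1.5286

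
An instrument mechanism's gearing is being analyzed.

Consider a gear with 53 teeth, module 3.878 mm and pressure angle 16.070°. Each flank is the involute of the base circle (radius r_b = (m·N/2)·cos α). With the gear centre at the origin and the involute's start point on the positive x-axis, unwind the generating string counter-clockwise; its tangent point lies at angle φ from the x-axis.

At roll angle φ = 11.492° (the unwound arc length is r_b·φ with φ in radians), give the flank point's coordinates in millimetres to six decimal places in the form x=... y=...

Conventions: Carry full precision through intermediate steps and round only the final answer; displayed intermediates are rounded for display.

recognized (one wheel, involute flank): single-mesh tooth geometry, m = 3.878, N = 53
pitch radius r_p = m·N/2 = 3.878·53/2 = 102.767000
base radius r_b = r_p·cos α = 102.767000·cos 16.070° = 98.751300
roll angle φ = 11.492° = 0.20057324 rad
x = r_b·(cos φ + φ·sin φ) = 100.717730
y = r_b·(sin φ − φ·cos φ) = 0.264541

x=100.717730 y=0.264541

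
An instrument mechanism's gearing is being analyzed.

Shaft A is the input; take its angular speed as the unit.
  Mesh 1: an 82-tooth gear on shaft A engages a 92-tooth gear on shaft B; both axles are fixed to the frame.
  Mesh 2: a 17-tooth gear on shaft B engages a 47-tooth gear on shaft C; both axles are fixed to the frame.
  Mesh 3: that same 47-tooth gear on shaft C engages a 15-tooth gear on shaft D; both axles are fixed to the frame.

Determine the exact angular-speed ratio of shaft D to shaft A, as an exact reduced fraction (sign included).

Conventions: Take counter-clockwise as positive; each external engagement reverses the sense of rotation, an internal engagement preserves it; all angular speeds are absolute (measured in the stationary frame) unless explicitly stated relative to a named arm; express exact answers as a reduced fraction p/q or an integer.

class = fixed-axis compound train [3 meshes; 3 ratios multiply, 3 sense flips]
mesh 1 [82T→92T]: running ratio 41/46, sense −
mesh 2 [17T→47T]: running ratio 697/2162, sense +
mesh 3 [47T→15T]: running ratio 697/690, sense −
ω_out/ω_in = -697/690

-697/690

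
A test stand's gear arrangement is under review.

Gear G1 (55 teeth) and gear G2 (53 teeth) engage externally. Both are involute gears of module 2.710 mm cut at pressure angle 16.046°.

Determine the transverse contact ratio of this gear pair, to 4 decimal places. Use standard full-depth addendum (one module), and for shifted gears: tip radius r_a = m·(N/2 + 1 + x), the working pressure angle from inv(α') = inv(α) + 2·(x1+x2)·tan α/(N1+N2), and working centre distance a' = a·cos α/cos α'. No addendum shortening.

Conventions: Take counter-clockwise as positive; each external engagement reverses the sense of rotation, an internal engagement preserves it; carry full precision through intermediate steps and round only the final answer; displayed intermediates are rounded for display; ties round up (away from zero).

recognized (one external pair, fixed centres): single-mesh tooth geometry, m = 2.710, N1 = 55, N2 = 53
base radii: r_b1 = 71.621513, r_b2 = 69.017094
tip radii: r_a1 = 77.235000, r_a2 = 74.525000
no profile shift: α' = α, a' = a
action lengths: √(r_a1²−r_b1²) = 28.906818, √(r_a2²−r_b2²) = 28.117901
base pitch p_b = π·m·cos α = 8.182022
CR = (28.906818 + 28.117901 − 146.340000·sin 16.04600°)/8.182022 = 2.025786
contact ratio ≈ 2.0258

2.0258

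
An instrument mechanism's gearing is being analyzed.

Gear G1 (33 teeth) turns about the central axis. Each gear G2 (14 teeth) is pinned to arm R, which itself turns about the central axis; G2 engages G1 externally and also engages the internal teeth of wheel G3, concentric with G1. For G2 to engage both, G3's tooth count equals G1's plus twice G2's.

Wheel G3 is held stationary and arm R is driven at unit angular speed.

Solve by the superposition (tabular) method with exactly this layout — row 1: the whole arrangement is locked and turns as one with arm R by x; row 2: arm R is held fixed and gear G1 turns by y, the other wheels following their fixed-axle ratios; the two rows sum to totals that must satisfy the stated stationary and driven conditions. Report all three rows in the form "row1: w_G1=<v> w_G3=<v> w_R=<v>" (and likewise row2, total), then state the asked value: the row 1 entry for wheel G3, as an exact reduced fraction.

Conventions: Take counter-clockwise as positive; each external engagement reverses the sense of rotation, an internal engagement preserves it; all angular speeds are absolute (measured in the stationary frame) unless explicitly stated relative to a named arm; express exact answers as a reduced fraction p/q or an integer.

class = planetary set [G3 = 33+2·14 = 61; Willis about the carrier]
row 1: whole set turns with the arm by x
row 2 — arm fixed, fixed-axis ratios: sun y, ring −(33/61)·y, arm 0
boundary: total ω_ring = x − (33/61)·y = 0 and total ω_arm = x = 1  ⇒  y = 61/33, x = 1
row 2 ring = −(33/61)·61/33 = -1
totals (row 1 + row 2): sun 1 + 61/33 = 94/33, ring 1 + (-1) = 0, arm 1 + 0 = 1
asked cell (row1, ring) = 1

row1: w_G1=1 w_G3=1 w_R=1
row2: w_G1=61/33 w_G3=-1 w_R=0
total: w_G1=94/33 w_G3=0 w_R=1
asked value: 1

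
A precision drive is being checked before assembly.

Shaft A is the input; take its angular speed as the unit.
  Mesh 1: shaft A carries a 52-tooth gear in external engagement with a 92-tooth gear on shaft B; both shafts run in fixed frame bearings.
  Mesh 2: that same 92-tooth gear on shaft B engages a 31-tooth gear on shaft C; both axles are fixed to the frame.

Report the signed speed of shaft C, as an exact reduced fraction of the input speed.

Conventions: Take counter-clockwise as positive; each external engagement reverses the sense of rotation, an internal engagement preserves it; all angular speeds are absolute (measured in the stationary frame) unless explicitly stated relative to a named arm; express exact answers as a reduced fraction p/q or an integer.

2-mesh fixed-axis compound train (all bearings frame-fixed)
mesh 1 [52T→92T]: |ω|/ω_in = 1×52/92 = 13/23, sense flips to −
mesh 2 [92T→31T]: |ω|/ω_in = (13/23)×92/31 = 52/31, sense flips to +
signed output speed (× input speed) = 52/31

52/31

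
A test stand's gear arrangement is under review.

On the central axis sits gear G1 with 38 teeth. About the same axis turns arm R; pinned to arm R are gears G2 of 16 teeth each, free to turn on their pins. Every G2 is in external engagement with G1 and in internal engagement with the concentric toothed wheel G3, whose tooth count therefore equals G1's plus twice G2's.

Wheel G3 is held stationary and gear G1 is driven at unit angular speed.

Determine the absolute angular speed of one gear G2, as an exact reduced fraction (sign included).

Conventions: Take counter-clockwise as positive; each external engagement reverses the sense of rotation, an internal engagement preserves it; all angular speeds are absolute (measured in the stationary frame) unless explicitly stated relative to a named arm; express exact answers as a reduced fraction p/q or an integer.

topology: planetary set — G1 38T / G2 16T / G3 70T, arm = carrier (Willis)
ring teeth: 38 + 2·16 = 70
38(ω_sun−ω_arm) = −70(ω_ring−ω_arm),  ω_ring = 0, ω_sun = 1
38(1−ω_arm) = −70(0−ω_arm)  ⇒  108·ω_arm = 38  ⇒  ω_arm = 19/54
sun–planet mesh: 38·(1−19/54) = −16·(ω_p−ω_arm)  ⇒  ω_p−ω_arm = -665/432
ω_p = 19/54 − 665/432 = -19/16
exact speed ratio = -19/16

-19/16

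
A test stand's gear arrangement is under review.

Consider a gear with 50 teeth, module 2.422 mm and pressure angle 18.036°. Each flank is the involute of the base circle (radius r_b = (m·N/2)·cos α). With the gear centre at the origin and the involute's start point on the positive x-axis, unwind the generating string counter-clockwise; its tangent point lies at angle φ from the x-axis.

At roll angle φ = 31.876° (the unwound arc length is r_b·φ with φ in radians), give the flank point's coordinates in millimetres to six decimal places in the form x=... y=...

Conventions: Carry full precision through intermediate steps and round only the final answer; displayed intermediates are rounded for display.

topology: single-mesh involute geometry — m = 2.422, N = 50
pitch radius r_p = m·N/2 = 2.422·50/2 = 60.550000
base radius r_b = r_p·cos α = 60.550000·cos 18.036° = 57.574704
roll angle φ = 31.876° = 0.55634115 rad
x = r_b·(cos φ + φ·sin φ) = 65.807143
y = r_b·(sin φ − φ·cos φ) = 3.203553

x=65.807143 y=3.203553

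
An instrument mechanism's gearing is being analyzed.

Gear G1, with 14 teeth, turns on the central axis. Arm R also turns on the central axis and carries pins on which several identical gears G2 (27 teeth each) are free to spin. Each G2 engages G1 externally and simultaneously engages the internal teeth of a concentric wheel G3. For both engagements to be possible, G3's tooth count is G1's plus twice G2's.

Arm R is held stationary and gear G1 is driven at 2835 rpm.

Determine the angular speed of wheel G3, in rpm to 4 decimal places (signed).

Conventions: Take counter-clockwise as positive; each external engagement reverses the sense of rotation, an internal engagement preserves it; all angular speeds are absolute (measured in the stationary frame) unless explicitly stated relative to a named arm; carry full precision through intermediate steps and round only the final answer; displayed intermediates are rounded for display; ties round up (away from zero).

recognized (axles ride arm R): planetary set, 14/27/68 teeth
normalise by the input: solve with ω_sun = 1, then scale by 2835 rpm
ring teeth: 14 + 2·27 = 68
14(ω_sun−ω_arm) = −68(ω_ring−ω_arm),  ω_arm = 0, ω_sun = 1
ω_ring = 0 − (14/68)(1−0) = -7/34
scale: ω_ring = -7/34 × 2835 rpm = -583.6765 rpm

-583.6765 rpm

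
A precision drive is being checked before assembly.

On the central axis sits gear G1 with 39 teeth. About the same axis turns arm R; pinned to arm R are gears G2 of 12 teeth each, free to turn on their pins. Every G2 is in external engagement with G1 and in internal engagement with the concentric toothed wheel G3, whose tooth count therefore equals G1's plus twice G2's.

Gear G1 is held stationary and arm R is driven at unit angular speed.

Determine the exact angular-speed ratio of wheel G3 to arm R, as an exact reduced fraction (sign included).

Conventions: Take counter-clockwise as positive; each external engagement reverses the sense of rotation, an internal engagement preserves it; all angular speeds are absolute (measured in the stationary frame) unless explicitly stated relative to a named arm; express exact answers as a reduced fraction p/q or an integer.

34/21

planetary set (39T centre, 12T on arm, 63T internal) — Willis relation
ring teeth: 39 + 2·12 = 63
39(ω_sun−ω_arm) = −63(ω_ring−ω_arm),  ω_sun = 0, ω_arm = 1
ω_ring = 1 − (39/63)(0−1) = 34/21
ω_out/ω_in = 34/21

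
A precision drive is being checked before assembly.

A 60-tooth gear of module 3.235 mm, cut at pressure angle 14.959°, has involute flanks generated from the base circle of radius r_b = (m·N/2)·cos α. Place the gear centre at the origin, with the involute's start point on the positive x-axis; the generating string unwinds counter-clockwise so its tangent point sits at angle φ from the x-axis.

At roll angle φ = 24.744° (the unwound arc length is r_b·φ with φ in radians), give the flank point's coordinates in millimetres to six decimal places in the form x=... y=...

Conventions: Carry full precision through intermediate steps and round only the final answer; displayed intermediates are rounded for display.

topology: single-mesh involute geometry — m = 3.235, N = 60
pitch radius r_p = m·N/2 = 3.235·60/2 = 97.050000
base radius r_b = r_p·cos α = 97.050000·cos 14.959° = 93.761052
roll angle φ = 24.744° = 0.43186427 rad
x = r_b·(cos φ + φ·sin φ) = 102.101109
y = r_b·(sin φ − φ·cos φ) = 2.470708

x=102.101109 y=2.470708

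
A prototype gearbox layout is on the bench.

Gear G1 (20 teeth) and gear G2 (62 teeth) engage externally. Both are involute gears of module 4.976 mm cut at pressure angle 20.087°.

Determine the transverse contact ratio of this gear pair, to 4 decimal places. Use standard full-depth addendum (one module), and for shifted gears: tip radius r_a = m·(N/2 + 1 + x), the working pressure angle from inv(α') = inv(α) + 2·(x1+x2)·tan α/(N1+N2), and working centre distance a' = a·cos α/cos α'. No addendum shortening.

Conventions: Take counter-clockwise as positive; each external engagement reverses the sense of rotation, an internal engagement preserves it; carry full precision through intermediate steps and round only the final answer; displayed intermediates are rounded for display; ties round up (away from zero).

1.6693

recognized (one external pair, fixed centres): single-mesh tooth geometry, m = 4.976, N1 = 20, N2 = 62
base radii: r_b1 = 46.733209, r_b2 = 144.872947
tip radii: r_a1 = 54.736000, r_a2 = 159.232000
no profile shift: α' = α, a' = a
action lengths: √(r_a1²−r_b1²) = 28.496261, √(r_a2²−r_b2²) = 66.080701
base pitch p_b = π·m·cos α = 14.681671
CR = (28.496261 + 66.080701 − 204.016000·sin 20.08700°)/14.681671 = 1.669317
contact ratio ≈ 1.6693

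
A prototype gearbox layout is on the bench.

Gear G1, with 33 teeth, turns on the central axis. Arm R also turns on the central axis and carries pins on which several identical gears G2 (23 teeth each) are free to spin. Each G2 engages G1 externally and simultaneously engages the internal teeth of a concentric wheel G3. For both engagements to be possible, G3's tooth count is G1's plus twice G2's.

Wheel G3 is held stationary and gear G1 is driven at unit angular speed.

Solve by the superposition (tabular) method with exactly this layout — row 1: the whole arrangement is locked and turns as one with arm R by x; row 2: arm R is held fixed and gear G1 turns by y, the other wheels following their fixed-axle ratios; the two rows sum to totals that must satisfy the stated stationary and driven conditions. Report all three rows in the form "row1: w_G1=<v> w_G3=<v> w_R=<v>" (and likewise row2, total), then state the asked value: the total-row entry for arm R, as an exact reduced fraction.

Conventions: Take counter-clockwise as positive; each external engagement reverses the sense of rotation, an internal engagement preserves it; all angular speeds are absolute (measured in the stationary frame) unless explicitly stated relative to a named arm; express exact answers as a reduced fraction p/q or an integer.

row1: w_G1=33/112 w_G3=33/112 w_R=33/112
row2: w_G1=79/112 w_G3=-33/112 w_R=0
total: w_G1=1 w_G3=0 w_R=33/112
asked value: 33/112

topology: planetary set — G1 33T / G2 23T / G3 79T, arm = carrier (Willis)
row 1: whole set turns with the arm by x
row 2 — arm fixed, fixed-axis ratios: sun y, ring −(33/79)·y, arm 0
boundary: total ω_ring = x − (33/79)·y = 0 and total ω_sun = x + y = 1  ⇒  y = 79/112, x = 33/112
row 2 ring = −(33/79)·79/112 = -33/112
totals (row 1 + row 2): sun 33/112 + 79/112 = 1, ring 33/112 + (-33/112) = 0, arm 33/112 + 0 = 33/112
asked cell (total, arm) = 33/112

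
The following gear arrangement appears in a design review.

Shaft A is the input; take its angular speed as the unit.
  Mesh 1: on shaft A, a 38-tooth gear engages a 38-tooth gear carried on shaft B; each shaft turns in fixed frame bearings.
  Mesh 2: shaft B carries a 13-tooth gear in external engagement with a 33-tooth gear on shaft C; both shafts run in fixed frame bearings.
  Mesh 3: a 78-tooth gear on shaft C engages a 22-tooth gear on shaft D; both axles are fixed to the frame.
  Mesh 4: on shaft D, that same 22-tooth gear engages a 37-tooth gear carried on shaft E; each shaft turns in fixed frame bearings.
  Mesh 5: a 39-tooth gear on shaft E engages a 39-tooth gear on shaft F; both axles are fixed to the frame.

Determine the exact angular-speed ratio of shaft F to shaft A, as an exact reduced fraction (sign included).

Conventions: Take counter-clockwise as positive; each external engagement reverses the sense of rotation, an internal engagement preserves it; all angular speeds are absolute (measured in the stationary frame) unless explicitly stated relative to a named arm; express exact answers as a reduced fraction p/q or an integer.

class = fixed-axis compound train [5 meshes; 5 ratios multiply, 5 sense flips]
mesh 1 [38T→38T]: running ratio 1, sense −
mesh 2 [13T→33T]: running ratio 13/33, sense +
mesh 3 [78T→22T]: running ratio 169/121, sense −
mesh 4 [22T→37T]: running ratio 338/407, sense +
mesh 5 [39T→39T]: running ratio 338/407, sense −
ω_out/ω_in = -338/407

-338/407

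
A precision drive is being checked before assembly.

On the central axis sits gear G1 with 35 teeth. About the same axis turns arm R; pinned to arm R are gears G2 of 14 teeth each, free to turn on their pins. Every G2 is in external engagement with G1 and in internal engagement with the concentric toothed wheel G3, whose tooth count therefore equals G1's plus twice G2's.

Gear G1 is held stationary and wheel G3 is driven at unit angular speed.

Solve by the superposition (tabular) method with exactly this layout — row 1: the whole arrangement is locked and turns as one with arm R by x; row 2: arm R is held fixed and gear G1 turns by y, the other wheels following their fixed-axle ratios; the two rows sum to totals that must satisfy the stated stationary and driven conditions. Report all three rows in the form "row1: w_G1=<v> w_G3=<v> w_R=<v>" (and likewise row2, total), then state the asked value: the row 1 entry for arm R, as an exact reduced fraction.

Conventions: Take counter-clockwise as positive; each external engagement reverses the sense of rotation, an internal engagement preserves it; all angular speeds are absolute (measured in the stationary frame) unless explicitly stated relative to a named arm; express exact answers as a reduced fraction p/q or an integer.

recognized (axles ride arm R): planetary set, 35/14/63 teeth
superposition row 1 [locked train]: every member turns x
row 2: sun turns y, ring = −(35/63)·y, arm 0
boundary: total ω_sun = x + y = 0 and total ω_ring = x − (35/63)·y = 1  ⇒  y = -9/14, x = 9/14
row 2 ring = −(35/63)·(-9/14) = 5/14
totals (row 1 + row 2): sun 9/14 + (-9/14) = 0, ring 9/14 + 5/14 = 1, arm 9/14 + 0 = 9/14
asked cell (row1, arm) = 9/14

row1: w_G1=9/14 w_G3=9/14 w_R=9/14
row2: w_G1=-9/14 w_G3=5/14 w_R=0
total: w_G1=0 w_G3=1 w_R=9/14
asked value: 9/14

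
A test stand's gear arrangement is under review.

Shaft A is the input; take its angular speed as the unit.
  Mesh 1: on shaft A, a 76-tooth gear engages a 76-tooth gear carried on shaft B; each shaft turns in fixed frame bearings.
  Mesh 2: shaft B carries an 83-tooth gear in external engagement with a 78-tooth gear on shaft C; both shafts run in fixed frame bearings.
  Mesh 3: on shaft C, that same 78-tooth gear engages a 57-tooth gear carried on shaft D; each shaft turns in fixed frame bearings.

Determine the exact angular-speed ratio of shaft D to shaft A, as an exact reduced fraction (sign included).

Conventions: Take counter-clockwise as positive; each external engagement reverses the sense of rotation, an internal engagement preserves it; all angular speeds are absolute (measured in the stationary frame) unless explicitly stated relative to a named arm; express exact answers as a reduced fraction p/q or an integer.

class = fixed-axis compound train [3 meshes; 3 ratios multiply, 3 sense flips]
mesh 1 [76T→76T]: running ratio 1, sense −
mesh 2 [83T→78T]: running ratio 83/78, sense +
mesh 3 [78T→57T]: running ratio 83/57, sense −
ω_out/ω_in = -83/57

-83/57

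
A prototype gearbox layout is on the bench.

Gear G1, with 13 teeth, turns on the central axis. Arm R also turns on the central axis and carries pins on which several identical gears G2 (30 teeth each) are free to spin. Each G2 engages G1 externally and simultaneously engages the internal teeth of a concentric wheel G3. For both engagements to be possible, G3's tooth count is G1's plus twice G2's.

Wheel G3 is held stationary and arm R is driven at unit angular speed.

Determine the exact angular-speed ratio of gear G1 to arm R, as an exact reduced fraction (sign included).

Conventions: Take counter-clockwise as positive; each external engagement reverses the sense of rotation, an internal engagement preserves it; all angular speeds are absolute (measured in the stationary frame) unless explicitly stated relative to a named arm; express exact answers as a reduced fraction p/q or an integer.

topology: planetary set — G1 13T / G2 30T / G3 73T, arm = carrier (Willis)
ring teeth: 13 + 2·30 = 73
13(ω_sun−ω_arm) = −73(ω_ring−ω_arm),  ω_ring = 0, ω_arm = 1
ω_sun = 1 − (73/13)(0−1) = 86/13
ω_out/ω_in = 86/13

86/13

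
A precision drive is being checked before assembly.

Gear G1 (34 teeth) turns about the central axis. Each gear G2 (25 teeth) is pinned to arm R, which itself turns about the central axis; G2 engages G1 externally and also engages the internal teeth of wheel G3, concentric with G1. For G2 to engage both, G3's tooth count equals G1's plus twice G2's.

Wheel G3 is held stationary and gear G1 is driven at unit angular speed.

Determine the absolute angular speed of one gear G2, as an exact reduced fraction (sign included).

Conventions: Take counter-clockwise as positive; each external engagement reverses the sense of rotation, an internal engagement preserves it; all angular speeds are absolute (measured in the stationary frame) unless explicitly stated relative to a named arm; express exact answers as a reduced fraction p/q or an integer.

-17/25

planetary set (34T centre, 25T on arm, 84T internal) — Willis relation
ring teeth: 34 + 2·25 = 84
34(ω_sun−ω_arm) = −84(ω_ring−ω_arm),  ω_ring = 0, ω_sun = 1
34(1−ω_arm) = −84(0−ω_arm)  ⇒  118·ω_arm = 34  ⇒  ω_arm = 17/59
sun–planet mesh: 34·(1−17/59) = −25·(ω_p−ω_arm)  ⇒  ω_p−ω_arm = -1428/1475
ω_p = 17/59 − 1428/1475 = -17/25
exact speed ratio = -17/25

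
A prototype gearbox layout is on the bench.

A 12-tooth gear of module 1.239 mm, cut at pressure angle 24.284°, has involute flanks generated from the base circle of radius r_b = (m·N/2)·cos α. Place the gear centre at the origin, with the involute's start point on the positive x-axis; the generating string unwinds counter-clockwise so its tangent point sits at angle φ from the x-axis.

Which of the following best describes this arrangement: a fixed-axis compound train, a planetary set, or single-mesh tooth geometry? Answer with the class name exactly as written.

single-mesh tooth geometry

class = single-mesh tooth geometry [base-circle involute, m = 1.239, 12T]
classification: single-mesh tooth geometry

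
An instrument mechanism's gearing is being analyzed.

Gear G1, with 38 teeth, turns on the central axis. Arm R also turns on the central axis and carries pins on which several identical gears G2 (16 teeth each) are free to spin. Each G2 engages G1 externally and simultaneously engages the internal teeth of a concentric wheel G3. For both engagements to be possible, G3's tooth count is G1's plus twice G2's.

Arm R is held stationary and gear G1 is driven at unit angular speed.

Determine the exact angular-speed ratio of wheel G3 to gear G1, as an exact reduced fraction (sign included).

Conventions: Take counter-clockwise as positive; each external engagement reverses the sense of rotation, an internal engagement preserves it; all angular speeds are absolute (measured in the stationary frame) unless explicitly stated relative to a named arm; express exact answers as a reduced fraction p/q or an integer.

-19/35

recognized (axles ride arm R): planetary set, 38/16/70 teeth
ring teeth: 38 + 2·16 = 70
38(ω_sun−ω_arm) = −70(ω_ring−ω_arm),  ω_arm = 0, ω_sun = 1
ω_ring = 0 − (38/70)(1−0) = -19/35
ω_out/ω_in = -19/35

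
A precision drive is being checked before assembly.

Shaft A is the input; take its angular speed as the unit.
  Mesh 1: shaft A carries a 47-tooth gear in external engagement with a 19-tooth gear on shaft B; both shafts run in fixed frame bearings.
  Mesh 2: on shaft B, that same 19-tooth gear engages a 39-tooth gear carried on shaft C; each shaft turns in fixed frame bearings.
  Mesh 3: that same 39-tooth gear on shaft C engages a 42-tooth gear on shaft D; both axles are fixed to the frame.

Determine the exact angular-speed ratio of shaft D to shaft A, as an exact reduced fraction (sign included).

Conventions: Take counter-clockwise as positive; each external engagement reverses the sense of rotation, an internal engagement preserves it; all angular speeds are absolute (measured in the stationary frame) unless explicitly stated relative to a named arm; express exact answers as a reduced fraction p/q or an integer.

class = fixed-axis compound train [3 meshes; 3 ratios multiply, 3 sense flips]
mesh 1 [47T→19T]: running ratio 47/19, sense −
mesh 2 [19T→39T]: running ratio 47/39, sense +
mesh 3 [39T→42T]: running ratio 47/42, sense −
ω_out/ω_in = -47/42

-47/42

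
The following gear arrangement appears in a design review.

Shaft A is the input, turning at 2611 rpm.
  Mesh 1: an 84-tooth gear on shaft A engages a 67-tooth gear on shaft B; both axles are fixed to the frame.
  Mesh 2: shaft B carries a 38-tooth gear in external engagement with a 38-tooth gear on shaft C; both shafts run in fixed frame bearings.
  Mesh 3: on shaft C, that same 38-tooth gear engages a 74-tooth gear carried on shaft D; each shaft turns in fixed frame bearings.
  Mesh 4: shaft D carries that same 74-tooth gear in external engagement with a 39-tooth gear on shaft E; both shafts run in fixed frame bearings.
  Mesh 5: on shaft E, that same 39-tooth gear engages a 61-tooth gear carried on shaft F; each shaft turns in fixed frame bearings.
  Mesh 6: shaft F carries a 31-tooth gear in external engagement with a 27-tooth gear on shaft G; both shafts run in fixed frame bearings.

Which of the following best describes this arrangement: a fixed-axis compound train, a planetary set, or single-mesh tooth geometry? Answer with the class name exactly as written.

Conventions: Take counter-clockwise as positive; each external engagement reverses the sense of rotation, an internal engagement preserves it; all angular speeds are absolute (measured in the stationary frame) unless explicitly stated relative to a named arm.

class = fixed-axis compound train [6 meshes; 6 ratios multiply, 6 sense flips]
classification: fixed-axis compound train

fixed-axis compound train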